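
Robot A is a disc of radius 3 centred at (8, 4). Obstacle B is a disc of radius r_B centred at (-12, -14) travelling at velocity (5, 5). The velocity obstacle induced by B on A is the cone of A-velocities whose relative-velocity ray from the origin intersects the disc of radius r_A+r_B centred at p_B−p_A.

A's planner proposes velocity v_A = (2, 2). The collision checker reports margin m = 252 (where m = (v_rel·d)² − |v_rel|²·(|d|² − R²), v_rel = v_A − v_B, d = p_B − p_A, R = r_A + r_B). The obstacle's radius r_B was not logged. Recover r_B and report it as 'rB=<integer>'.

m = 252
d = (-20, -18);  v_rel = (-3, -3),  |v_rel|² = 18
v_rel×d = (-3)·(-18) − (-3)·(-20) = -6
since m = R²·18 − (-6)²:  R² = (36 + 252) / 18 = 16
R = √16 = 4  ⇒  r_B = 4 − 3 = 1

rB=1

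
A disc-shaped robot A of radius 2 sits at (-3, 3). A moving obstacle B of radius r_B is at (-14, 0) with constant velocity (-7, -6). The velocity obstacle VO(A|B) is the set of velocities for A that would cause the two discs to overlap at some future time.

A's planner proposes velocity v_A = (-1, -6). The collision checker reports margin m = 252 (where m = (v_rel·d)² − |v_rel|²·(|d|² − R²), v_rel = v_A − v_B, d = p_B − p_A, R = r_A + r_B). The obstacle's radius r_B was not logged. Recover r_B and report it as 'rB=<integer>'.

m = 252
d = (-11, -3);  v_rel = (6, 0),  |v_rel|² = 36
v_rel×d = (6)·(-3) − (0)·(-11) = -18
since m = R²·36 − (-18)²:  R² = (324 + 252) / 36 = 16
R = √16 = 4  ⇒  r_B = 4 − 2 = 2

rB=2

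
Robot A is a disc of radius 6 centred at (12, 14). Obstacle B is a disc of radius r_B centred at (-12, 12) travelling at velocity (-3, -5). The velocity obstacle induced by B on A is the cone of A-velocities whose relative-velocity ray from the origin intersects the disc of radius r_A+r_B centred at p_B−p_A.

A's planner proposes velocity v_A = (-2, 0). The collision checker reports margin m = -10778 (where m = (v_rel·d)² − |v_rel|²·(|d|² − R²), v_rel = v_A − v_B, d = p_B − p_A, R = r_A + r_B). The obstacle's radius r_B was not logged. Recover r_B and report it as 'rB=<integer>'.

m = -10778
d = (-24, -2);  v_rel = (1, 5),  |v_rel|² = 26
v_rel×d = (1)·(-2) − (5)·(-24) = 118
since m = R²·26 − 118²:  R² = (13924 + -10778) / 26 = 121
R = √121 = 11  ⇒  r_B = 11 − 6 = 5

rB=5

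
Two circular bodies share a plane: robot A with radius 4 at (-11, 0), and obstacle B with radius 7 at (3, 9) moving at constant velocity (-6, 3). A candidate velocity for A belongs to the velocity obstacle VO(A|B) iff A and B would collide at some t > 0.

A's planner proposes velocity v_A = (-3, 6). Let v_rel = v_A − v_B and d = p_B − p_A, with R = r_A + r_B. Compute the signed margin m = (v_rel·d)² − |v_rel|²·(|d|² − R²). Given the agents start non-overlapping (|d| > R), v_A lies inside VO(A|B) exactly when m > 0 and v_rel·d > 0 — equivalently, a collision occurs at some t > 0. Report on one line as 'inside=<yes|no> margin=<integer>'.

d = (14, 9),  |d|² = 277;  R = 4+7 = 11,  c = 277−11² = 156
v_rel = (3, 3),  |v_rel|² = 18;  v_rel·d = (3)·(14) + (3)·(9) = 69
18·t² − 138·t + 156 = 0  ⇒  m = 69² − 18·156 = 1953
m = 1953 > 0,  v_rel·d = 69 > 0  ⇒  inside

inside=yes margin=1953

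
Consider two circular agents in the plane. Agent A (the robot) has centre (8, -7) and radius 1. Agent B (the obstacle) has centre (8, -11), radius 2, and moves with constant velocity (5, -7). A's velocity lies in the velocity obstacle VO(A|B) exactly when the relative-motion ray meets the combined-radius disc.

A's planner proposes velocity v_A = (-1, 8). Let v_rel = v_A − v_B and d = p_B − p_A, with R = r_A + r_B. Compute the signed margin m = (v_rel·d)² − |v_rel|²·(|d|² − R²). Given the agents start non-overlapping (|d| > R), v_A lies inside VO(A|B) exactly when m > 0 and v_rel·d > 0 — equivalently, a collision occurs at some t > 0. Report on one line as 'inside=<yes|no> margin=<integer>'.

d = (0, -4),  |d|² = 16;  R = 1+2 = 3,  c = 16−3² = 7
v_rel = (-6, 15),  |v_rel|² = 261;  v_rel·d = (-6)·(0) + (15)·(-4) = -60
261·t² + 120·t + 7 = 0  ⇒  m = (-60)² − 261·7 = 1773
m = 1773 > 0,  v_rel·d = -60 < 0  ⇒  outside

inside=no margin=1773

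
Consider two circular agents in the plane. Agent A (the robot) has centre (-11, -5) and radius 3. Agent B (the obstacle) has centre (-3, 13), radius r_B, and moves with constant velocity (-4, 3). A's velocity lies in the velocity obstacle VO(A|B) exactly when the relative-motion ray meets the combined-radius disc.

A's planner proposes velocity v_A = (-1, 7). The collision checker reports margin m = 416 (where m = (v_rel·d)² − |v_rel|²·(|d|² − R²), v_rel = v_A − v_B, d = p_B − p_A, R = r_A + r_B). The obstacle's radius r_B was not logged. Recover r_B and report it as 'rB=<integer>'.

m = 416
d = (8, 18);  v_rel = (3, 4),  |v_rel|² = 25
v_rel×d = (3)·(18) − (4)·(8) = 22
since m = R²·25 − 22²:  R² = (484 + 416) / 25 = 36
R = √36 = 6  ⇒  r_B = 6 − 3 = 3

rB=3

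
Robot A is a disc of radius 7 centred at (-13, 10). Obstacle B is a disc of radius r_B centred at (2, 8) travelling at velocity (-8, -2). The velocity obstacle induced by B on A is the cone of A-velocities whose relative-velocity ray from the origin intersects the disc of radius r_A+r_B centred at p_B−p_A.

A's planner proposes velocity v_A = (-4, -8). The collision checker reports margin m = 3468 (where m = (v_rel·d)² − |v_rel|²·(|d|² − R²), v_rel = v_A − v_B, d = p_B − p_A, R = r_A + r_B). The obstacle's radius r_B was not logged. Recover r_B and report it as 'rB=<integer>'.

m = 3468
d = (15, -2);  v_rel = (4, -6),  |v_rel|² = 52
v_rel×d = (4)·(-2) − (-6)·(15) = 82
since m = R²·52 − 82²:  R² = (6724 + 3468) / 52 = 196
R = √196 = 14  ⇒  r_B = 14 − 7 = 7

rB=7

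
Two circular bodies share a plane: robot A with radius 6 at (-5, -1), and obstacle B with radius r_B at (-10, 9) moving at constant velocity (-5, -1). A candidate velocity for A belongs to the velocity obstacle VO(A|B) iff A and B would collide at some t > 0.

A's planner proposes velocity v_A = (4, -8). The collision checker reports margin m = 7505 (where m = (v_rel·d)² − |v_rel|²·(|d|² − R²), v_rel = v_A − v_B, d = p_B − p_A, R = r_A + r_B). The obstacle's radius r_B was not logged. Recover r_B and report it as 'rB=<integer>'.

m = 7505
d = (-5, 10);  v_rel = (9, -7),  |v_rel|² = 130
v_rel×d = (9)·(10) − (-7)·(-5) = 55
since m = R²·130 − 55²:  R² = (3025 + 7505) / 130 = 81
R = √81 = 9  ⇒  r_B = 9 − 6 = 3

rB=3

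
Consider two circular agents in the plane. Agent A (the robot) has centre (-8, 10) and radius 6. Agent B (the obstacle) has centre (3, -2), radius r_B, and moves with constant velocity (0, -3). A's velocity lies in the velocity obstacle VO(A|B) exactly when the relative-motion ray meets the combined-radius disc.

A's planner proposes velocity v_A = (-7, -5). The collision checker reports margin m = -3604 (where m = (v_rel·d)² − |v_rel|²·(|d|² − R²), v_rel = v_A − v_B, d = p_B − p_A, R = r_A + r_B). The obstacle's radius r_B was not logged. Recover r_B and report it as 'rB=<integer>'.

m = -3604
d = (11, -12);  v_rel = (-7, -2),  |v_rel|² = 53
v_rel×d = (-7)·(-12) − (-2)·(11) = 106
since m = R²·53 − 106²:  R² = (11236 + -3604) / 53 = 144
R = √144 = 12  ⇒  r_B = 12 − 6 = 6

rB=6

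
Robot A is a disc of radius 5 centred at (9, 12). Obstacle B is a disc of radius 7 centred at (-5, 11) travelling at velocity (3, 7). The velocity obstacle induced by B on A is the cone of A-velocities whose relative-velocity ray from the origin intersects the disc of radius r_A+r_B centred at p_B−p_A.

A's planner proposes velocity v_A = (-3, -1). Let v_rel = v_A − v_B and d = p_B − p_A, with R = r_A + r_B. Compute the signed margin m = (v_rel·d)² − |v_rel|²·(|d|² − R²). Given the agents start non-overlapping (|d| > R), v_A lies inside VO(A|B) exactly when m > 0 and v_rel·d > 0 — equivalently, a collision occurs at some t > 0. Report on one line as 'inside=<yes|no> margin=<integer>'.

d = (-14, -1),  |d|² = 197;  R = 5+7 = 12,  c = 197−12² = 53
v_rel = (-6, -8),  |v_rel|² = 100;  v_rel·d = (-6)·(-14) + (-8)·(-1) = 92
100·t² − 184·t + 53 = 0  ⇒  m = 92² − 100·53 = 3164
m = 3164 > 0,  v_rel·d = 92 > 0  ⇒  inside

inside=yes margin=3164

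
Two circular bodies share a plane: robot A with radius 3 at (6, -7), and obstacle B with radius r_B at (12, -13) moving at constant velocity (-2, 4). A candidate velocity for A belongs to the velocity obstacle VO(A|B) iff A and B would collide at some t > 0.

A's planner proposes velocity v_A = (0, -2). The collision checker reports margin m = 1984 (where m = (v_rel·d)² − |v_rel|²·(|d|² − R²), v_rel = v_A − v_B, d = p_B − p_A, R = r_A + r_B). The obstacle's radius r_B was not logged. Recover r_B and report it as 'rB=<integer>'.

m = 1984
d = (6, -6);  v_rel = (2, -6),  |v_rel|² = 40
v_rel×d = (2)·(-6) − (-6)·(6) = 24
since m = R²·40 − 24²:  R² = (576 + 1984) / 40 = 64
R = √64 = 8  ⇒  r_B = 8 − 3 = 5

rB=5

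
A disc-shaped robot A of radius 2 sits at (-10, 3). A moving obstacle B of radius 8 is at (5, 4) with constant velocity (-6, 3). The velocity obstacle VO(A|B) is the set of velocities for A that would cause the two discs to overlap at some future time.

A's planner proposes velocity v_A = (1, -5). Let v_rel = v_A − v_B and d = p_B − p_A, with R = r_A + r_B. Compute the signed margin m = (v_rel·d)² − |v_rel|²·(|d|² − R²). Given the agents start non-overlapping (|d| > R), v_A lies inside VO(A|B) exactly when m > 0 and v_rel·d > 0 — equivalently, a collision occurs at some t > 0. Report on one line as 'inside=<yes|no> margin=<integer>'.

d = (15, 1),  |d|² = 226;  R = 2+8 = 10,  c = 226−10² = 126
v_rel = (7, -8),  |v_rel|² = 113;  v_rel·d = (7)·(15) + (-8)·(1) = 97
113·t² − 194·t + 126 = 0  ⇒  m = 97² − 113·126 = -4829
m = -4829 < 0,  v_rel·d = 97 > 0  ⇒  outside

inside=no margin=-4829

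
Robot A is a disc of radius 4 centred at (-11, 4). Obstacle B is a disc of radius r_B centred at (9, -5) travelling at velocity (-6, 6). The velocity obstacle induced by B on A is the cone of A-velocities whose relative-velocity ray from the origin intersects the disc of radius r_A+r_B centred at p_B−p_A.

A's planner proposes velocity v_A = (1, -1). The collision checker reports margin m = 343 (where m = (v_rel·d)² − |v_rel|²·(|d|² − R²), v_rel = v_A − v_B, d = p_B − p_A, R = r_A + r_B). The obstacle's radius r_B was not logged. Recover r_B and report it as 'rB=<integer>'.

m = 343
d = (20, -9);  v_rel = (7, -7),  |v_rel|² = 98
v_rel×d = (7)·(-9) − (-7)·(20) = 77
since m = R²·98 − 77²:  R² = (5929 + 343) / 98 = 64
R = √64 = 8  ⇒  r_B = 8 − 4 = 4

rB=4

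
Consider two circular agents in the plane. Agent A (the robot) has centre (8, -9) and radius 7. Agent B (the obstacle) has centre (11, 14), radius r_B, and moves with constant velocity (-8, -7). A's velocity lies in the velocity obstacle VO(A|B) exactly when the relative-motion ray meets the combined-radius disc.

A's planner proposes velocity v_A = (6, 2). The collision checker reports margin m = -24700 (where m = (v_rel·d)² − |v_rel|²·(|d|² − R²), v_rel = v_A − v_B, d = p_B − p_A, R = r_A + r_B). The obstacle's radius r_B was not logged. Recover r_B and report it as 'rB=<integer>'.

m = -24700
d = (3, 23);  v_rel = (14, 9),  |v_rel|² = 277
v_rel×d = (14)·(23) − (9)·(3) = 295
since m = R²·277 − 295²:  R² = (87025 + -24700) / 277 = 225
R = √225 = 15  ⇒  r_B = 15 − 7 = 8

rB=8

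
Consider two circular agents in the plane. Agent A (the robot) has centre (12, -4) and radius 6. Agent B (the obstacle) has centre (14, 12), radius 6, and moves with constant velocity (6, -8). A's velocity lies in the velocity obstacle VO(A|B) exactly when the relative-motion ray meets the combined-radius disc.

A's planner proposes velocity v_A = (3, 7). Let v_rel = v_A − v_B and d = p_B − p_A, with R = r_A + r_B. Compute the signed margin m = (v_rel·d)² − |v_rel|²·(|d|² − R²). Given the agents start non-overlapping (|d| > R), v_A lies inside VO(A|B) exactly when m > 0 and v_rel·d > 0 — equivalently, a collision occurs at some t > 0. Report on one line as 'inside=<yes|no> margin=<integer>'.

d = (2, 16),  |d|² = 260;  R = 6+6 = 12,  c = 260−12² = 116
v_rel = (-3, 15),  |v_rel|² = 234;  v_rel·d = (-3)·(2) + (15)·(16) = 234
234·t² − 468·t + 116 = 0  ⇒  m = 234² − 234·116 = 27612
m = 27612 > 0,  v_rel·d = 234 > 0  ⇒  inside

inside=yes margin=27612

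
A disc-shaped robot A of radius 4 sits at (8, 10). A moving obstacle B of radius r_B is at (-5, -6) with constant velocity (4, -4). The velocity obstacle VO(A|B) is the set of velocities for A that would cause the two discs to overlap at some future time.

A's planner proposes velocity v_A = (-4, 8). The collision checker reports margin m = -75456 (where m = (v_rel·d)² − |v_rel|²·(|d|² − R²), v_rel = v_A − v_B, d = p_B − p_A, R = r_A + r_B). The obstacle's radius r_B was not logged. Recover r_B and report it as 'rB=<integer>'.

m = -75456
d = (-13, -16);  v_rel = (-8, 12),  |v_rel|² = 208
v_rel×d = (-8)·(-16) − (12)·(-13) = 284
since m = R²·208 − 284²:  R² = (80656 + -75456) / 208 = 25
R = √25 = 5  ⇒  r_B = 5 − 4 = 1

rB=1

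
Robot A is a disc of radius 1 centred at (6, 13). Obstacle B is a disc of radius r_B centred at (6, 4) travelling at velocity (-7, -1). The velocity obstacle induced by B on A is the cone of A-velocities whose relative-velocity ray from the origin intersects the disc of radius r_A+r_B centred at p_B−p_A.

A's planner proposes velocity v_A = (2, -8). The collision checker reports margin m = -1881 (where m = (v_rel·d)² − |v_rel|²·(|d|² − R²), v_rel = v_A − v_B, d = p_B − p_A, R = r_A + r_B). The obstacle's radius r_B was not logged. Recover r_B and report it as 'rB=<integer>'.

m = -1881
d = (0, -9);  v_rel = (9, -7),  |v_rel|² = 130
v_rel×d = (9)·(-9) − (-7)·(0) = -81
since m = R²·130 − (-81)²:  R² = (6561 + -1881) / 130 = 36
R = √36 = 6  ⇒  r_B = 6 − 1 = 5

rB=5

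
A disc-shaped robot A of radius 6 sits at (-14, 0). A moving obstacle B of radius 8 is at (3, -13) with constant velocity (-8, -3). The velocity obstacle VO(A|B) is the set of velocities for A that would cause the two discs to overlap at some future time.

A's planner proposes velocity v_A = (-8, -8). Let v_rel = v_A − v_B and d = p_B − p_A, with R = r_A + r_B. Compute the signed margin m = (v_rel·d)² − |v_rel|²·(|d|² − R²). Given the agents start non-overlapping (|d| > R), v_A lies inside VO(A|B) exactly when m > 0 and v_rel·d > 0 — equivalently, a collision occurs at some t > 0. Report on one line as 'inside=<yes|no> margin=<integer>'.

d = (17, -13),  |d|² = 458;  R = 6+8 = 14,  c = 458−14² = 262
v_rel = (0, -5),  |v_rel|² = 25;  v_rel·d = (0)·(17) + (-5)·(-13) = 65
25·t² − 130·t + 262 = 0  ⇒  m = 65² − 25·262 = -2325
m = -2325 < 0,  v_rel·d = 65 > 0  ⇒  outside

inside=no margin=-2325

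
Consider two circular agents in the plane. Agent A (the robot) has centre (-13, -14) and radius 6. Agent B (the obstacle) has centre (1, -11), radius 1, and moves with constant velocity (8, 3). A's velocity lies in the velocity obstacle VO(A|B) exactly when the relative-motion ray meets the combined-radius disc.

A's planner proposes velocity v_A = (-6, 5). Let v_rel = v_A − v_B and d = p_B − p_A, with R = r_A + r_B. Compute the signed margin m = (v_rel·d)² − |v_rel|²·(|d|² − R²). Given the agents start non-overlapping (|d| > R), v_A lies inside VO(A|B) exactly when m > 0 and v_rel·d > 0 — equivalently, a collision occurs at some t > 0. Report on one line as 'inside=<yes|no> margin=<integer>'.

d = (14, 3),  |d|² = 205;  R = 6+1 = 7,  c = 205−7² = 156
v_rel = (-14, 2),  |v_rel|² = 200;  v_rel·d = (-14)·(14) + (2)·(3) = -190
200·t² + 380·t + 156 = 0  ⇒  m = (-190)² − 200·156 = 4900
m = 4900 > 0,  v_rel·d = -190 < 0  ⇒  outside

inside=no margin=4900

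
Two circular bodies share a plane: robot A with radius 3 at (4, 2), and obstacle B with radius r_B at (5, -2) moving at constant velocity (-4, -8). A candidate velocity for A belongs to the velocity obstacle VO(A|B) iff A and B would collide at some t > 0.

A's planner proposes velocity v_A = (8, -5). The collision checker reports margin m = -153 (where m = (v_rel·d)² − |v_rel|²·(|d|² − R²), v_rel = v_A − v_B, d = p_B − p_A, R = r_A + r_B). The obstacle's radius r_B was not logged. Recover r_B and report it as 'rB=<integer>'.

m = -153
d = (1, -4);  v_rel = (12, 3),  |v_rel|² = 153
v_rel×d = (12)·(-4) − (3)·(1) = -51
since m = R²·153 − (-51)²:  R² = (2601 + -153) / 153 = 16
R = √16 = 4  ⇒  r_B = 4 − 3 = 1

rB=1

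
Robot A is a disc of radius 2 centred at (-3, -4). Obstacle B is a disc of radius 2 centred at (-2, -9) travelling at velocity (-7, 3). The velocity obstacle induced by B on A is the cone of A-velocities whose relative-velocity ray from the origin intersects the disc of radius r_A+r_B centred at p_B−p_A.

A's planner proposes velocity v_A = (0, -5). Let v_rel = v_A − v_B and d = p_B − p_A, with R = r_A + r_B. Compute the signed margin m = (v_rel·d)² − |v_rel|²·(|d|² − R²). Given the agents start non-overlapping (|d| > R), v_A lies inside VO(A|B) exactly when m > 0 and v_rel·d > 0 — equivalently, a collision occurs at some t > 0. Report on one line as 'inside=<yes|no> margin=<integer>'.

d = (1, -5),  |d|² = 26;  R = 2+2 = 4,  c = 26−4² = 10
v_rel = (7, -8),  |v_rel|² = 113;  v_rel·d = (7)·(1) + (-8)·(-5) = 47
113·t² − 94·t + 10 = 0  ⇒  m = 47² − 113·10 = 1079
m = 1079 > 0,  v_rel·d = 47 > 0  ⇒  inside

inside=yes margin=1079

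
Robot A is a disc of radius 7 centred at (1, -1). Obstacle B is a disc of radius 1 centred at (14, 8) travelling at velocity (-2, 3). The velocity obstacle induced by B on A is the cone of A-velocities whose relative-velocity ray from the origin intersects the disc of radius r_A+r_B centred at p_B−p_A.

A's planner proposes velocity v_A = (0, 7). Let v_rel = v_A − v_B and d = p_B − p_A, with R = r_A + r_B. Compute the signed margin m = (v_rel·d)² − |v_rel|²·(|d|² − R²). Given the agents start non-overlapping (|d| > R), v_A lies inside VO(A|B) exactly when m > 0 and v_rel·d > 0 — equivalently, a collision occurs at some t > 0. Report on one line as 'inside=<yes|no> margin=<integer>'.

d = (13, 9),  |d|² = 250;  R = 7+1 = 8,  c = 250−8² = 186
v_rel = (2, 4),  |v_rel|² = 20;  v_rel·d = (2)·(13) + (4)·(9) = 62
20·t² − 124·t + 186 = 0  ⇒  m = 62² − 20·186 = 124
m = 124 > 0,  v_rel·d = 62 > 0  ⇒  inside

inside=yes margin=124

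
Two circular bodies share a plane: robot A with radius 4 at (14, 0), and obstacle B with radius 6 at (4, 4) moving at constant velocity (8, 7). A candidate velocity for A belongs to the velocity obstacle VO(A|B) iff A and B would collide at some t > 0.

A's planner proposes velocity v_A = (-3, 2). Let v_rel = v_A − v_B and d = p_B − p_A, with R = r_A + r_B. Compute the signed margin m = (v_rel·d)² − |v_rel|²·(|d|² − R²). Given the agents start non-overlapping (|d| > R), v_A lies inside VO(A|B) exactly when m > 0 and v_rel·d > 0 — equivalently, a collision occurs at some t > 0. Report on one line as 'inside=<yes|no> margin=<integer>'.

d = (-10, 4),  |d|² = 116;  R = 4+6 = 10,  c = 116−10² = 16
v_rel = (-11, -5),  |v_rel|² = 146;  v_rel·d = (-11)·(-10) + (-5)·(4) = 90
146·t² − 180·t + 16 = 0  ⇒  m = 90² − 146·16 = 5764
m = 5764 > 0,  v_rel·d = 90 > 0  ⇒  inside

inside=yes margin=5764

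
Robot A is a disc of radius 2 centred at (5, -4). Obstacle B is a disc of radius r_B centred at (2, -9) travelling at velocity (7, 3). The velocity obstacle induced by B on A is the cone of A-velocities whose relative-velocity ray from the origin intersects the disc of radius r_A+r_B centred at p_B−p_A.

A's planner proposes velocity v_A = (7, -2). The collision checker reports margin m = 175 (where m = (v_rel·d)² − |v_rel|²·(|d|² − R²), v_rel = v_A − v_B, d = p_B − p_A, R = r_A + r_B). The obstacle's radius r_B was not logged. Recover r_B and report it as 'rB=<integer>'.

m = 175
d = (-3, -5);  v_rel = (0, -5),  |v_rel|² = 25
v_rel×d = (0)·(-5) − (-5)·(-3) = -15
since m = R²·25 − (-15)²:  R² = (225 + 175) / 25 = 16
R = √16 = 4  ⇒  r_B = 4 − 2 = 2

rB=2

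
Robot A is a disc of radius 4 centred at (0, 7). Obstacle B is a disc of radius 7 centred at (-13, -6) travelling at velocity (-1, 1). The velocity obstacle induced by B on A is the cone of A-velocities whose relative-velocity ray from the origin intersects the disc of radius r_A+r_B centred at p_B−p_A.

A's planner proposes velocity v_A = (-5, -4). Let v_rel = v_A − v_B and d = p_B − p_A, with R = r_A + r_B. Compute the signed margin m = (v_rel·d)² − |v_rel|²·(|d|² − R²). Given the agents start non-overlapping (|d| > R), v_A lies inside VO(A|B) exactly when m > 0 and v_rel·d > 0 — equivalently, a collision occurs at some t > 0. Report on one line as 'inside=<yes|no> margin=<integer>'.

d = (-13, -13),  |d|² = 338;  R = 4+7 = 11,  c = 338−11² = 217
v_rel = (-4, -5),  |v_rel|² = 41;  v_rel·d = (-4)·(-13) + (-5)·(-13) = 117
41·t² − 234·t + 217 = 0  ⇒  m = 117² − 41·217 = 4792
m = 4792 > 0,  v_rel·d = 117 > 0  ⇒  inside

inside=yes margin=4792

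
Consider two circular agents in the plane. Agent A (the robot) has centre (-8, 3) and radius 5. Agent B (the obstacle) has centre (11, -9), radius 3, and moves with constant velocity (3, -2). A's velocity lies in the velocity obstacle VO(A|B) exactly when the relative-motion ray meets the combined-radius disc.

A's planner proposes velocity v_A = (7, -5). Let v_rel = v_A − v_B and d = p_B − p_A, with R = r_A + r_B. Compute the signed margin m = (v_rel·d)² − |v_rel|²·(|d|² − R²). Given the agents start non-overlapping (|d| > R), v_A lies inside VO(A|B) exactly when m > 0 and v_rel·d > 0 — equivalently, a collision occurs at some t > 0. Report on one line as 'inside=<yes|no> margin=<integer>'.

d = (19, -12),  |d|² = 505;  R = 5+3 = 8,  c = 505−8² = 441
v_rel = (4, -3),  |v_rel|² = 25;  v_rel·d = (4)·(19) + (-3)·(-12) = 112
25·t² − 224·t + 441 = 0  ⇒  m = 112² − 25·441 = 1519
m = 1519 > 0,  v_rel·d = 112 > 0  ⇒  inside

inside=yes margin=1519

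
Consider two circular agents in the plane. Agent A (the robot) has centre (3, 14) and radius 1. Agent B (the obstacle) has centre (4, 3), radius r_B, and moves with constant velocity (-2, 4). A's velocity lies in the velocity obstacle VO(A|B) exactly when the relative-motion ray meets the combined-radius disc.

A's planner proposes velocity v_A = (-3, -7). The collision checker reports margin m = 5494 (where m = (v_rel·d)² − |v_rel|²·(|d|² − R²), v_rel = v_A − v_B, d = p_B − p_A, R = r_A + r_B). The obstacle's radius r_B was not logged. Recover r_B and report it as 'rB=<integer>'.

m = 5494
d = (1, -11);  v_rel = (-1, -11),  |v_rel|² = 122
v_rel×d = (-1)·(-11) − (-11)·(1) = 22
since m = R²·122 − 22²:  R² = (484 + 5494) / 122 = 49
R = √49 = 7  ⇒  r_B = 7 − 1 = 6

rB=6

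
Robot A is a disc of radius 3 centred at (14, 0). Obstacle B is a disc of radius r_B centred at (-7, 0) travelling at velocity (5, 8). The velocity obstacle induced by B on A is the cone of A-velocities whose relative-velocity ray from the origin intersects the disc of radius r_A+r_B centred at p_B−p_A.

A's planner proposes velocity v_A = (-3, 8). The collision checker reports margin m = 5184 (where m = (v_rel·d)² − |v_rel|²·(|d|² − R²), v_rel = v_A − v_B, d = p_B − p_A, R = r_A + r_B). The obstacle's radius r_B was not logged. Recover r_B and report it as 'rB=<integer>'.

m = 5184
d = (-21, 0);  v_rel = (-8, 0),  |v_rel|² = 64
v_rel×d = (-8)·(0) − (0)·(-21) = 0
since m = R²·64 − 0²:  R² = (0 + 5184) / 64 = 81
R = √81 = 9  ⇒  r_B = 9 − 3 = 6

rB=6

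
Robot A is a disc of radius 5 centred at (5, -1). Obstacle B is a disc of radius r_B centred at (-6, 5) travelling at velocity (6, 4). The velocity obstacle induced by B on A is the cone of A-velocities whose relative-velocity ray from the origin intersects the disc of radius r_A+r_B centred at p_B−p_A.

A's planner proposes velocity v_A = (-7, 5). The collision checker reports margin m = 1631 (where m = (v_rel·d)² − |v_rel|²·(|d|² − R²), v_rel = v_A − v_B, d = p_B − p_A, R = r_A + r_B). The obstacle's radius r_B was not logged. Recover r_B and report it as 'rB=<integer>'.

m = 1631
d = (-11, 6);  v_rel = (-13, 1),  |v_rel|² = 170
v_rel×d = (-13)·(6) − (1)·(-11) = -67
since m = R²·170 − (-67)²:  R² = (4489 + 1631) / 170 = 36
R = √36 = 6  ⇒  r_B = 6 − 5 = 1

rB=1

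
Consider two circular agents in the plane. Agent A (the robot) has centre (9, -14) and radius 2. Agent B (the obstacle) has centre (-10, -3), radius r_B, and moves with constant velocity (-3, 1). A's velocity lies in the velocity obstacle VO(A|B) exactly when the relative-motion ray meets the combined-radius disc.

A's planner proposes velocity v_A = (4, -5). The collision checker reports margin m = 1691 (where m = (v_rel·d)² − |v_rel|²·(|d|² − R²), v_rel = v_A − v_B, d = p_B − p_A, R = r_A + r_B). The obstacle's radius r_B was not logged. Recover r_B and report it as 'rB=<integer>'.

m = 1691
d = (-19, 11);  v_rel = (7, -6),  |v_rel|² = 85
v_rel×d = (7)·(11) − (-6)·(-19) = -37
since m = R²·85 − (-37)²:  R² = (1369 + 1691) / 85 = 36
R = √36 = 6  ⇒  r_B = 6 − 2 = 4

rB=4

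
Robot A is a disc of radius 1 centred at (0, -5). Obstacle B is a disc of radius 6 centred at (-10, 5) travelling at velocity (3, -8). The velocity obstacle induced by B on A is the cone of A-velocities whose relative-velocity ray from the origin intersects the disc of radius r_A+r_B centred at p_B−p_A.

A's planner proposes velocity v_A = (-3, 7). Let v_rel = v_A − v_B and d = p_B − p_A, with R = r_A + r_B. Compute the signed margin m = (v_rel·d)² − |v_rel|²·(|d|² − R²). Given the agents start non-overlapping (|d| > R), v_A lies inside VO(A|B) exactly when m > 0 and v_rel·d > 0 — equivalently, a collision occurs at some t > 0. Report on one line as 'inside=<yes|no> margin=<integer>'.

d = (-10, 10),  |d|² = 200;  R = 1+6 = 7,  c = 200−7² = 151
v_rel = (-6, 15),  |v_rel|² = 261;  v_rel·d = (-6)·(-10) + (15)·(10) = 210
261·t² − 420·t + 151 = 0  ⇒  m = 210² − 261·151 = 4689
m = 4689 > 0,  v_rel·d = 210 > 0  ⇒  inside

inside=yes margin=4689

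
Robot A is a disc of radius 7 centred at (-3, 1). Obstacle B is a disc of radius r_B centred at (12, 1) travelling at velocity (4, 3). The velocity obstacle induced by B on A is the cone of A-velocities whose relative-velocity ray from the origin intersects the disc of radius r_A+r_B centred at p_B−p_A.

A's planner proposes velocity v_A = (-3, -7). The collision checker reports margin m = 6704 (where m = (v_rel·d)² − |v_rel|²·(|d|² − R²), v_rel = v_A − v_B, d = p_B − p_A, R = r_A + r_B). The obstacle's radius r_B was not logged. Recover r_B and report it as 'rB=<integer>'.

m = 6704
d = (15, 0);  v_rel = (-7, -10),  |v_rel|² = 149
v_rel×d = (-7)·(0) − (-10)·(15) = 150
since m = R²·149 − 150²:  R² = (22500 + 6704) / 149 = 196
R = √196 = 14  ⇒  r_B = 14 − 7 = 7

rB=7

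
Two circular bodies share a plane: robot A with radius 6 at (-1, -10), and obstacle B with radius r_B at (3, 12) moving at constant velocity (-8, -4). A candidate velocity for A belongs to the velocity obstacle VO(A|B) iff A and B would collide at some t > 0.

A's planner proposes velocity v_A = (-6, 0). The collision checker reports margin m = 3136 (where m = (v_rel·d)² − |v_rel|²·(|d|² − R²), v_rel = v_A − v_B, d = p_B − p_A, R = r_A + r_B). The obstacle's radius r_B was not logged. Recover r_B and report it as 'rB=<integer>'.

m = 3136
d = (4, 22);  v_rel = (2, 4),  |v_rel|² = 20
v_rel×d = (2)·(22) − (4)·(4) = 28
since m = R²·20 − 28²:  R² = (784 + 3136) / 20 = 196
R = √196 = 14  ⇒  r_B = 14 − 6 = 8

rB=8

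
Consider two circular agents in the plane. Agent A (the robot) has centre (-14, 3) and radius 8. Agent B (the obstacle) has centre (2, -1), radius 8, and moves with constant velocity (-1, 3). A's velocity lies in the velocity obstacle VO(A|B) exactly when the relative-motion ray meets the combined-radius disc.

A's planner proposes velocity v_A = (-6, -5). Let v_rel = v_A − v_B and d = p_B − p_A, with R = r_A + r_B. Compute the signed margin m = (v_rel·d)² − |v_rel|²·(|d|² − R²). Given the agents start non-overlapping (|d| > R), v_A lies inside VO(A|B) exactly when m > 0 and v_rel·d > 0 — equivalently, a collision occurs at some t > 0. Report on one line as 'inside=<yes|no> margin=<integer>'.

d = (16, -4),  |d|² = 272;  R = 8+8 = 16,  c = 272−16² = 16
v_rel = (-5, -8),  |v_rel|² = 89;  v_rel·d = (-5)·(16) + (-8)·(-4) = -48
89·t² + 96·t + 16 = 0  ⇒  m = (-48)² − 89·16 = 880
m = 880 > 0,  v_rel·d = -48 < 0  ⇒  outside

inside=no margin=880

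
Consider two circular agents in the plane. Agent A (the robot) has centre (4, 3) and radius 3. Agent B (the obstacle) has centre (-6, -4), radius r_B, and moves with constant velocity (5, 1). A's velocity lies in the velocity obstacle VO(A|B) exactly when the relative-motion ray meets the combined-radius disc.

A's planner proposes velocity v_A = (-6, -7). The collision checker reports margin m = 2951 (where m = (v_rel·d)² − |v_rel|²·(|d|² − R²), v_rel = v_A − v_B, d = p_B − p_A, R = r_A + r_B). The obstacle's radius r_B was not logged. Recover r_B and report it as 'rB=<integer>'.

m = 2951
d = (-10, -7);  v_rel = (-11, -8),  |v_rel|² = 185
v_rel×d = (-11)·(-7) − (-8)·(-10) = -3
since m = R²·185 − (-3)²:  R² = (9 + 2951) / 185 = 16
R = √16 = 4  ⇒  r_B = 4 − 3 = 1

rB=1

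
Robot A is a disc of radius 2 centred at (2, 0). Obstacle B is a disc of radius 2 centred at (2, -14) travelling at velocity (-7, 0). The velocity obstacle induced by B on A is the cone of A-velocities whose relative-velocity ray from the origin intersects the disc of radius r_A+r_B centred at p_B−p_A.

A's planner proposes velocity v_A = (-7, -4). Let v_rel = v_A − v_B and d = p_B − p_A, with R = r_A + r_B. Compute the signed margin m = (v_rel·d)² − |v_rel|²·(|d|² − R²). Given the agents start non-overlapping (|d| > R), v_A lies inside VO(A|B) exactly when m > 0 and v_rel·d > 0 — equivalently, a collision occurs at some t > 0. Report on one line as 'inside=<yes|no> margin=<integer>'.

d = (0, -14),  |d|² = 196;  R = 2+2 = 4,  c = 196−4² = 180
v_rel = (0, -4),  |v_rel|² = 16;  v_rel·d = (0)·(0) + (-4)·(-14) = 56
16·t² − 112·t + 180 = 0  ⇒  m = 56² − 16·180 = 256
m = 256 > 0,  v_rel·d = 56 > 0  ⇒  inside

inside=yes margin=256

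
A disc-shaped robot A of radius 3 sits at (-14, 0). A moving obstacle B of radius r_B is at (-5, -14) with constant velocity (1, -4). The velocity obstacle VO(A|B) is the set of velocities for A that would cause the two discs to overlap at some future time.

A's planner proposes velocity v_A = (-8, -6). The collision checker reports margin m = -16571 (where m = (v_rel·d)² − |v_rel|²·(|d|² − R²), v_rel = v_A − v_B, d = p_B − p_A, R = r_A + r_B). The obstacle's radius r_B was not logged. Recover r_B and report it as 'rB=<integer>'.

m = -16571
d = (9, -14);  v_rel = (-9, -2),  |v_rel|² = 85
v_rel×d = (-9)·(-14) − (-2)·(9) = 144
since m = R²·85 − 144²:  R² = (20736 + -16571) / 85 = 49
R = √49 = 7  ⇒  r_B = 7 − 3 = 4

rB=4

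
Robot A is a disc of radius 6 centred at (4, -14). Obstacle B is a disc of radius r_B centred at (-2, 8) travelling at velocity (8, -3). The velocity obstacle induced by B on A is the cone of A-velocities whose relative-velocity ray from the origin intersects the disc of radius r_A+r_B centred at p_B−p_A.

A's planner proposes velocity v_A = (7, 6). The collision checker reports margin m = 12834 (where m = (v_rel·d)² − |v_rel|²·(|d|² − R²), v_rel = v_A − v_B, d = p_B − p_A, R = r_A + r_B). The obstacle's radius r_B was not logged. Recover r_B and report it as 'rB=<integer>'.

m = 12834
d = (-6, 22);  v_rel = (-1, 9),  |v_rel|² = 82
v_rel×d = (-1)·(22) − (9)·(-6) = 32
since m = R²·82 − 32²:  R² = (1024 + 12834) / 82 = 169
R = √169 = 13  ⇒  r_B = 13 − 6 = 7

rB=7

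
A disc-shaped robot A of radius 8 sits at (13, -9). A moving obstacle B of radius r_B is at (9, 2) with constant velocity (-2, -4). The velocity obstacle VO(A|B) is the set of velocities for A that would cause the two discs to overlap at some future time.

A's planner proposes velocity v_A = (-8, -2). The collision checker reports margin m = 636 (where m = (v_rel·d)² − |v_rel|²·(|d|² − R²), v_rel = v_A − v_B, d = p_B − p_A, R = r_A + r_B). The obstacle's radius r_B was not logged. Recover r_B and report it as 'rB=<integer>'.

m = 636
d = (-4, 11);  v_rel = (-6, 2),  |v_rel|² = 40
v_rel×d = (-6)·(11) − (2)·(-4) = -58
since m = R²·40 − (-58)²:  R² = (3364 + 636) / 40 = 100
R = √100 = 10  ⇒  r_B = 10 − 8 = 2

rB=2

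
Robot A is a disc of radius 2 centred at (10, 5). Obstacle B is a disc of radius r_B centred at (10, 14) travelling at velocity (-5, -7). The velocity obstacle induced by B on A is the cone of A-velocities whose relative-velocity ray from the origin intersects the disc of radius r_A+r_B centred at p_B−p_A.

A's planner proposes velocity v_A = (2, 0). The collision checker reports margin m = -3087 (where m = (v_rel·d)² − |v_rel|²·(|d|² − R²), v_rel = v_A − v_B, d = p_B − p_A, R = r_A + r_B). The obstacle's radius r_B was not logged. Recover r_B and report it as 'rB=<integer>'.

m = -3087
d = (0, 9);  v_rel = (7, 7),  |v_rel|² = 98
v_rel×d = (7)·(9) − (7)·(0) = 63
since m = R²·98 − 63²:  R² = (3969 + -3087) / 98 = 9
R = √9 = 3  ⇒  r_B = 3 − 2 = 1

rB=1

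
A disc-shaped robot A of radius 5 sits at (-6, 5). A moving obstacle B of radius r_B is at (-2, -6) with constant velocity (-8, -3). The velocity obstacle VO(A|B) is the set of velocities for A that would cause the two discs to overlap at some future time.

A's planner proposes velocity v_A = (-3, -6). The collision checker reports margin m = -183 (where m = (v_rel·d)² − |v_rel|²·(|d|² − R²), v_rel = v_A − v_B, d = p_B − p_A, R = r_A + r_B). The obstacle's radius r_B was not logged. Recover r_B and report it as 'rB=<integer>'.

m = -183
d = (4, -11);  v_rel = (5, -3),  |v_rel|² = 34
v_rel×d = (5)·(-11) − (-3)·(4) = -43
since m = R²·34 − (-43)²:  R² = (1849 + -183) / 34 = 49
R = √49 = 7  ⇒  r_B = 7 − 5 = 2

rB=2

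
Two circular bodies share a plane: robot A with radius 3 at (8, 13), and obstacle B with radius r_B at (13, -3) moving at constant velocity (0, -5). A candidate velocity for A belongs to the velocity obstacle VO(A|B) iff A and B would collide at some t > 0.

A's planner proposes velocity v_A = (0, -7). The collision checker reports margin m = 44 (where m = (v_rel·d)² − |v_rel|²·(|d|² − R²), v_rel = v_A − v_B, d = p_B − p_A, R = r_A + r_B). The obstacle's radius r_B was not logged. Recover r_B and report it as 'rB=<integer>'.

m = 44
d = (5, -16);  v_rel = (0, -2),  |v_rel|² = 4
v_rel×d = (0)·(-16) − (-2)·(5) = 10
since m = R²·4 − 10²:  R² = (100 + 44) / 4 = 36
R = √36 = 6  ⇒  r_B = 6 − 3 = 3

rB=3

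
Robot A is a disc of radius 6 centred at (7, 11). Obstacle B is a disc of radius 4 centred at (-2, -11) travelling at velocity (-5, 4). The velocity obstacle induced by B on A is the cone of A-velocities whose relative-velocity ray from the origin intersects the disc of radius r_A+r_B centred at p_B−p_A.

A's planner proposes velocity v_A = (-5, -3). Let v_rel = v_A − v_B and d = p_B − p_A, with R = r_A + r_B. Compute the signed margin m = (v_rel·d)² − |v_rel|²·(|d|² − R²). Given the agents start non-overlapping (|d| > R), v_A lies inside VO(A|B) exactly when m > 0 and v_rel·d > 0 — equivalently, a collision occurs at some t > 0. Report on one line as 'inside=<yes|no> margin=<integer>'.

d = (-9, -22),  |d|² = 565;  R = 6+4 = 10,  c = 565−10² = 465
v_rel = (0, -7),  |v_rel|² = 49;  v_rel·d = (0)·(-9) + (-7)·(-22) = 154
49·t² − 308·t + 465 = 0  ⇒  m = 154² − 49·465 = 931
m = 931 > 0,  v_rel·d = 154 > 0  ⇒  inside

inside=yes margin=931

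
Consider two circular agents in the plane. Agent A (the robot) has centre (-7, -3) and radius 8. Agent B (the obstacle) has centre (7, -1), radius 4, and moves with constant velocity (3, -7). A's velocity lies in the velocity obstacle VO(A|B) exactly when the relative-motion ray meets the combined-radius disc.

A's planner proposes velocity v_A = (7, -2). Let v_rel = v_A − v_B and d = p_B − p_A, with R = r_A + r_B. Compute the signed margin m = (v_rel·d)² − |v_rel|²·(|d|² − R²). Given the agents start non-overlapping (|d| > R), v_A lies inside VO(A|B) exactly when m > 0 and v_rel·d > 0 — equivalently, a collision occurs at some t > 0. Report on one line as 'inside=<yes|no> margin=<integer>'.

d = (14, 2),  |d|² = 200;  R = 8+4 = 12,  c = 200−12² = 56
v_rel = (4, 5),  |v_rel|² = 41;  v_rel·d = (4)·(14) + (5)·(2) = 66
41·t² − 132·t + 56 = 0  ⇒  m = 66² − 41·56 = 2060
m = 2060 > 0,  v_rel·d = 66 > 0  ⇒  inside

inside=yes margin=2060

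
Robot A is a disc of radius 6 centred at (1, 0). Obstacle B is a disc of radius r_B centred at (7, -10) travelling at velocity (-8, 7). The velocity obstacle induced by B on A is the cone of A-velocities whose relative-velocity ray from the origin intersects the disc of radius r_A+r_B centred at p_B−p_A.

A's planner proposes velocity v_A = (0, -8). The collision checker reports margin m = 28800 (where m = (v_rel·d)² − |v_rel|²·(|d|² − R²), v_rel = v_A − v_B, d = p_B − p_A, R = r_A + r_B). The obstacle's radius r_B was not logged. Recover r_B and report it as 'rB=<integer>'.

m = 28800
d = (6, -10);  v_rel = (8, -15),  |v_rel|² = 289
v_rel×d = (8)·(-10) − (-15)·(6) = 10
since m = R²·289 − 10²:  R² = (100 + 28800) / 289 = 100
R = √100 = 10  ⇒  r_B = 10 − 6 = 4

rB=4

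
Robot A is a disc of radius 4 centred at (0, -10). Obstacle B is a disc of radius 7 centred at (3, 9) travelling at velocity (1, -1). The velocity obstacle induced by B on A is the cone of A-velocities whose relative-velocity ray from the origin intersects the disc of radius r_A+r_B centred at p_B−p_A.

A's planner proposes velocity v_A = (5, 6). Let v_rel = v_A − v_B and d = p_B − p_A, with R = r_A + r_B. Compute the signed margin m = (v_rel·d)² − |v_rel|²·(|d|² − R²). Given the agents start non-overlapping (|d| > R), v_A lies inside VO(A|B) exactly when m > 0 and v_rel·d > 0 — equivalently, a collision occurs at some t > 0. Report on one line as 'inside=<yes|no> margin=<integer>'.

d = (3, 19),  |d|² = 370;  R = 4+7 = 11,  c = 370−11² = 249
v_rel = (4, 7),  |v_rel|² = 65;  v_rel·d = (4)·(3) + (7)·(19) = 145
65·t² − 290·t + 249 = 0  ⇒  m = 145² − 65·249 = 4840
m = 4840 > 0,  v_rel·d = 145 > 0  ⇒  inside

inside=yes margin=4840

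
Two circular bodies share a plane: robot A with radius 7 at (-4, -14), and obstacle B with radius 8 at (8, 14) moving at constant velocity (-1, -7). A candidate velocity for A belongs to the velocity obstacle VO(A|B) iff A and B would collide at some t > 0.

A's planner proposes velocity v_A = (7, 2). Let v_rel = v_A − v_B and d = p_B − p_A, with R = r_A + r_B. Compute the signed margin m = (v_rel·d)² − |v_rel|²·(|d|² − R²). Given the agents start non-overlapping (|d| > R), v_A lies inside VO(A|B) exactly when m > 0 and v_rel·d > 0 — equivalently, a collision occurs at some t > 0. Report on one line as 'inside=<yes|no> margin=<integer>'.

d = (12, 28),  |d|² = 928;  R = 7+8 = 15,  c = 928−15² = 703
v_rel = (8, 9),  |v_rel|² = 145;  v_rel·d = (8)·(12) + (9)·(28) = 348
145·t² − 696·t + 703 = 0  ⇒  m = 348² − 145·703 = 19169
m = 19169 > 0,  v_rel·d = 348 > 0  ⇒  inside

inside=yes margin=19169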